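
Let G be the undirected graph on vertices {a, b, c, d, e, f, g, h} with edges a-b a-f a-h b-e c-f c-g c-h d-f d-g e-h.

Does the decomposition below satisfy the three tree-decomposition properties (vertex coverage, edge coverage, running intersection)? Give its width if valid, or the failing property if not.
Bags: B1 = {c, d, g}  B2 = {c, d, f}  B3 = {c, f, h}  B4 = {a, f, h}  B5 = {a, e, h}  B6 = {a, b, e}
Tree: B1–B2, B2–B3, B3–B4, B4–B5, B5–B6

Vertex coverage: the bags together contain {a, b, c, d, e, f, g, h}, the full vertex set. Edge coverage: each edge of G has both endpoints in at least one bag. Running intersection: for every vertex, the bags containing it form a connected subtree. All three properties hold, so this is a valid tree decomposition of width max|bag| − 1 = 2, and hence tw(G) ≤ 2.

Yes; width 2.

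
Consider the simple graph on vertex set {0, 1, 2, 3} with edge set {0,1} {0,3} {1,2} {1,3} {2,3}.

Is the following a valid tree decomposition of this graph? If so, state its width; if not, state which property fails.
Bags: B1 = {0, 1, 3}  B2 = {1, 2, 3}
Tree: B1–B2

Yes; width 2.

Vertex coverage: the bags together contain {0, 1, 2, 3}, the full vertex set. Edge coverage: each edge of G has both endpoints in at least one bag. Running intersection: for every vertex, the bags containing it form a connected subtree. All three properties hold, so this is a valid tree decomposition of width max|bag| − 1 = 2, and hence tw(G) ≤ 2.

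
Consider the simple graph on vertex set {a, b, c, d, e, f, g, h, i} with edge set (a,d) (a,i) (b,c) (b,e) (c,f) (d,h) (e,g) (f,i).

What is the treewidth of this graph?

1

A width-1 tree decomposition is:
Bags: B1 = {e, g}  B2 = {b, e}  B3 = {b, c}  B4 = {c, f}  B5 = {f, i}  B6 = {a, i}  B7 = {a, d}  B8 = {d, h}
Tree: B1–B2, B2–B3, B3–B4, B4–B5, B5–B6, B6–B7, B7–B8
The largest bag has 2 vertices, giving width 1; this decomposition certifies tw(G) ≤ 1. G has an edge, so its treewidth is at least 1. Hence tw(G) = 1 exactly.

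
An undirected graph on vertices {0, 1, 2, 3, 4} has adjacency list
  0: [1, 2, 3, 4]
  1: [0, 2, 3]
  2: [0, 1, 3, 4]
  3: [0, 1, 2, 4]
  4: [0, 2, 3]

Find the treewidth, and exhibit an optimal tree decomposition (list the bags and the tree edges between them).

The largest bag has 4 vertices, giving width 3; this decomposition certifies tw(G) ≤ 3. On the other hand G contains the 4-clique {0, 1, 2, 3}. A clique must lie in a single bag of any decomposition, so no decomposition can have width below 3. Combining the bounds, tw(G) = 3.

Treewidth 3.
Bags: B1 = {0, 2, 3, 4}  B2 = {0, 1, 2, 3}
Tree: B1–B2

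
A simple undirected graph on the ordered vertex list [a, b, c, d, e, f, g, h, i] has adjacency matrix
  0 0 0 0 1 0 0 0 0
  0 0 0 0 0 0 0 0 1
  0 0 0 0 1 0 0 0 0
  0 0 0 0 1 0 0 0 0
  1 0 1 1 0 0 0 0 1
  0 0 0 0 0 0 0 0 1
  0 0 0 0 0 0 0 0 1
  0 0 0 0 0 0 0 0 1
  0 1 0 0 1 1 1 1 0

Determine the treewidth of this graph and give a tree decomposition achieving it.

The largest bag has 2 vertices, giving width 1; this decomposition certifies tw(G) ≤ 1. Any graph with an edge has treewidth ≥ 1, and G has the edge d–e. The upper and lower bounds meet at 1, so that is the treewidth.

Treewidth 1.
One optimal decomposition is:
Bags: B1 = {d, e}  B2 = {e, i}  B3 = {b, i}  B4 = {f, i}  B5 = {a, e}  B6 = {c, e}  B7 = {h, i}  B8 = {g, i}
Tree: B1–B2, B2–B3, B3–B4, B1–B5, B5–B6, B3–B7, B2–B8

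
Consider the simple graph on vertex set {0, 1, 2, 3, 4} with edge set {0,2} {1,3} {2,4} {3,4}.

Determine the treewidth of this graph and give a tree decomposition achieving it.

Each bag holds 2 vertices, so the decomposition has width 1, which upper-bounds the treewidth. Since G has at least one edge (e.g. 2–4), it is not an edgeless graph, so tw(G) ≥ 1. Therefore the treewidth is 1.

Treewidth 1.
One such decomposition:
Bags: B1 = {2, 4}  B2 = {3, 4}  B3 = {0, 2}  B4 = {1, 3}
Tree: B1–B2, B1–B3, B2–B4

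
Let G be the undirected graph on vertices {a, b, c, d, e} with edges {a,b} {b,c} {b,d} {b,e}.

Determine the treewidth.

A width-1 tree decomposition is:
Bags: B1 = {b, e}  B2 = {b, d}  B3 = {b, c}  B4 = {a, b}
Tree: B1–B2, B2–B3, B1–B4
The largest bag has 2 vertices, giving width 1; this decomposition certifies tw(G) ≤ 1. G has an edge, so its treewidth is at least 1. Combining the bounds, tw(G) = 1.

1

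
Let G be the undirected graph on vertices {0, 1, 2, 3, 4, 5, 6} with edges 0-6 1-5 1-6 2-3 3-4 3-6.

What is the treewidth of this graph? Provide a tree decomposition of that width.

Treewidth 1.
One such decomposition:
Bags: B1 = {1, 6}  B2 = {3, 6}  B3 = {0, 6}  B4 = {2, 3}  B5 = {1, 5}  B6 = {3, 4}
Tree: B1–B2, B2–B3, B2–B4, B1–B5, B4–B6

The largest bag has 2 vertices, giving width 1; this decomposition certifies tw(G) ≤ 1. G has an edge, so its treewidth is at least 1. Therefore the treewidth is 1.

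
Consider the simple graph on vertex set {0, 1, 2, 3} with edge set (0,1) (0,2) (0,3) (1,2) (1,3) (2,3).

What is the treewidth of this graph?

A width-3 tree decomposition is:
Bags: B1 = {0, 1, 2, 3}
Tree: (single bag)
With just one bag of size 4, the width is 4 − 1 = 3, so tw(G) ≤ 3. For the lower bound, the 4 vertices {0, 1, 2, 3} are pairwise adjacent, and any tree decomposition puts a clique entirely inside one bag — forcing width ≥ 3. Combining the bounds, tw(G) = 3.

3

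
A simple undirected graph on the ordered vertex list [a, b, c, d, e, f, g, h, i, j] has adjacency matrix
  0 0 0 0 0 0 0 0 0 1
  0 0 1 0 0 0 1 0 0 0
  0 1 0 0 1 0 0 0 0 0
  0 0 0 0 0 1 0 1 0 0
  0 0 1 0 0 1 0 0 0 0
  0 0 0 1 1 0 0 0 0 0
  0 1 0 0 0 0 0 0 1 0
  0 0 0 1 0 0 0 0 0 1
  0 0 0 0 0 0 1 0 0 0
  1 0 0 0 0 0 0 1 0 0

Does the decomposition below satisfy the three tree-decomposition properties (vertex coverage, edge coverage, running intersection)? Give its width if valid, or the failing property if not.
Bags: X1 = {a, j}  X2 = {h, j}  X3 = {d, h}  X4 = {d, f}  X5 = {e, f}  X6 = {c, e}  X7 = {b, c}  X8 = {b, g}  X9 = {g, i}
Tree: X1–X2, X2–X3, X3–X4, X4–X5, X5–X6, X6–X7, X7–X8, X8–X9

Every vertex of G appears in some bag (union = {a, b, c, d, e, f, g, h, i, j}); every edge is covered by a bag; and for each vertex v the set of bags containing v is connected in the bag tree. The decomposition is therefore valid. The largest bag has 2 vertices, so the width is 1.

Yes; width 1.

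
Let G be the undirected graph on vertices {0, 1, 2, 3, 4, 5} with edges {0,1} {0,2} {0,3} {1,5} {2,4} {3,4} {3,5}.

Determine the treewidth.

2

A width-2 tree decomposition is:
Bags: B1 = {1, 3, 5}  B2 = {0, 1, 3}  B3 = {0, 3, 4}  B4 = {0, 2, 4}
Tree: B1–B2, B2–B3, B3–B4
The largest bag has 3 vertices, giving width 2; this decomposition certifies tw(G) ≤ 2. The edges 5–1–0–3–5 form a cycle, so G is not a tree and its treewidth is at least 2. Therefore the treewidth is 2.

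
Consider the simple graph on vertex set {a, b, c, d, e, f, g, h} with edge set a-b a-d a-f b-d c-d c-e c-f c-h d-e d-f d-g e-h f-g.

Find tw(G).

A width-2 tree decomposition is:
Bags: B1 = {c, e, h}  B2 = {c, d, e}  B3 = {c, d, f}  B4 = {a, d, f}  B5 = {d, f, g}  B6 = {a, b, d}
Tree: B1–B2, B2–B3, B3–B4, B3–B5, B4–B6
Every bag has size at most 3, so the width is 3 − 1 = 2 and tw(G) ≤ 2. Conversely, {c, d, e} is a clique of size 3, and the vertices of any clique must share a bag in every tree decomposition; so some bag has ≥ 3 vertices and tw(G) ≥ 2. Combining the bounds, tw(G) = 2.

2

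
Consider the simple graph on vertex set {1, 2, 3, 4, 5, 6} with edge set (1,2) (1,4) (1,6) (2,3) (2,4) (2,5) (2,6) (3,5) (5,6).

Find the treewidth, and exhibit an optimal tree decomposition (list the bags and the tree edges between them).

Every bag has size at most 3, so the width is 3 − 1 = 2 and tw(G) ≤ 2. On the other hand G contains the 3-clique {1, 2, 4}. A clique must lie in a single bag of any decomposition, so no decomposition can have width below 2. Combining the bounds, tw(G) = 2.

Treewidth 2.
One optimal decomposition is:
Bags: B1 = {2, 5, 6}  B2 = {1, 2, 6}  B3 = {2, 3, 5}  B4 = {1, 2, 4}
Tree: B1–B2, B1–B3, B2–B4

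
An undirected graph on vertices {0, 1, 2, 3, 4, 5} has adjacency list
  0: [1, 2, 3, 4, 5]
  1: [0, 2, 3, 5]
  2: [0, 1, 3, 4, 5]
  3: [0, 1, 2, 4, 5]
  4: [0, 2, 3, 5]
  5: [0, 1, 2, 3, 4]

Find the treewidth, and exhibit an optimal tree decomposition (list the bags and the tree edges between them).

Each bag holds 5 vertices, so the decomposition has width 4, which upper-bounds the treewidth. Conversely, {0, 1, 2, 3, 5} is a clique of size 5, and the vertices of any clique must share a bag in every tree decomposition; so some bag has ≥ 5 vertices and tw(G) ≥ 4. Hence tw(G) = 4 exactly.

Treewidth 4.
Bags: B1 = {0, 2, 3, 4, 5}  B2 = {0, 1, 2, 3, 5}
Tree: B1–B2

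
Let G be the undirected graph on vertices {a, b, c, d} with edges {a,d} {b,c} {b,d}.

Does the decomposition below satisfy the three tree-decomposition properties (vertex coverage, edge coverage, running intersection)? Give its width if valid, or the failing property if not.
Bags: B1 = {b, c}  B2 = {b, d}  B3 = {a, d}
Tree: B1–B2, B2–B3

Yes; width 1.

Vertex coverage: the bags together contain {a, b, c, d}, the full vertex set. Edge coverage: each edge of G has both endpoints in at least one bag. Running intersection: for every vertex, the bags containing it form a connected subtree. All three properties hold, so this is a valid tree decomposition of width max|bag| − 1 = 1, and hence tw(G) ≤ 1.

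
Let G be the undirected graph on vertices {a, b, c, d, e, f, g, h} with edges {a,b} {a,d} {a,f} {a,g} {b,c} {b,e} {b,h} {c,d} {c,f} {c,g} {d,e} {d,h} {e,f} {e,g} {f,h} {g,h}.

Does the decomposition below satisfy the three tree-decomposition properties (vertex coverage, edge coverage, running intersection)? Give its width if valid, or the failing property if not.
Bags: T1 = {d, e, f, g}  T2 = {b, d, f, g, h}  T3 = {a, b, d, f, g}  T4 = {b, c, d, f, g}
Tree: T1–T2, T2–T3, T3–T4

No — edge (b,e) lies in no bag.

A tree decomposition must satisfy three properties: every vertex lies in some bag; for every edge, both endpoints lie together in some bag; and for every vertex, the bags containing it form a connected subtree. Here edge (b,e) lies in no bag, so the decomposition is invalid.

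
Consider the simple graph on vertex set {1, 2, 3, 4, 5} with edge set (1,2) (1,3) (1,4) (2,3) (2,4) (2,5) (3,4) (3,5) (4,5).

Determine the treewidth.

A width-3 tree decomposition is:
Bags: B1 = {1, 2, 3, 4}  B2 = {2, 3, 4, 5}
Tree: B1–B2
Every bag has size at most 4, so the width is 4 − 1 = 3 and tw(G) ≤ 3. On the other hand G contains the 4-clique {1, 2, 3, 4}. A clique must lie in a single bag of any decomposition, so no decomposition can have width below 3. Therefore the treewidth is 3.

3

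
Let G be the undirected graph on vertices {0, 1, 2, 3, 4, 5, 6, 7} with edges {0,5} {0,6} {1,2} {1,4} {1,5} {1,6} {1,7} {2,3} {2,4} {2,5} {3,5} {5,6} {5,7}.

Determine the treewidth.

A width-2 tree decomposition is:
Bags: B1 = {1, 5, 7}  B2 = {1, 5, 6}  B3 = {1, 2, 5}  B4 = {0, 5, 6}  B5 = {1, 2, 4}  B6 = {2, 3, 5}
Tree: B1–B2, B1–B3, B2–B4, B3–B5, B3–B6
Each bag holds 3 vertices, so the decomposition has width 2, which upper-bounds the treewidth. For the lower bound, the 3 vertices {1, 2, 4} are pairwise adjacent, and any tree decomposition puts a clique entirely inside one bag — forcing width ≥ 2. Hence tw(G) = 2 exactly.

2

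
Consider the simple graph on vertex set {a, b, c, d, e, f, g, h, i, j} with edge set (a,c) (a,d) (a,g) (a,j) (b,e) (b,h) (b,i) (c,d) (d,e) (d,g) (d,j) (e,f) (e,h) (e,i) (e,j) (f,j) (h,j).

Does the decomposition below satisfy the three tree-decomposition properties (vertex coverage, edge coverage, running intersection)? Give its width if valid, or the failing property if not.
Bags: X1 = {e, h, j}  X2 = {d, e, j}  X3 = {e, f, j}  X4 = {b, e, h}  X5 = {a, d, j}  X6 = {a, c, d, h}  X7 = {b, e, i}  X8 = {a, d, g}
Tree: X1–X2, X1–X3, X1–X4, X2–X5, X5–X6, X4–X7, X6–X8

A tree decomposition must satisfy three properties: every vertex lies in some bag; for every edge, both endpoints lie together in some bag; and for every vertex, the bags containing it form a connected subtree. Here bags containing vertex h are not connected in the tree, so the decomposition is invalid.

No — bags containing vertex h are not connected in the tree.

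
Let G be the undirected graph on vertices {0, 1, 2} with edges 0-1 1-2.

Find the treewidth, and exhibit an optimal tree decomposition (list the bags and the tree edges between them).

Treewidth 1.
One such decomposition:
Bags: B1 = {1, 2}  B2 = {0, 1}
Tree: B1–B2

The largest bag has 2 vertices, giving width 1; this decomposition certifies tw(G) ≤ 1. G has an edge, so its treewidth is at least 1. The upper and lower bounds meet at 1, so that is the treewidth.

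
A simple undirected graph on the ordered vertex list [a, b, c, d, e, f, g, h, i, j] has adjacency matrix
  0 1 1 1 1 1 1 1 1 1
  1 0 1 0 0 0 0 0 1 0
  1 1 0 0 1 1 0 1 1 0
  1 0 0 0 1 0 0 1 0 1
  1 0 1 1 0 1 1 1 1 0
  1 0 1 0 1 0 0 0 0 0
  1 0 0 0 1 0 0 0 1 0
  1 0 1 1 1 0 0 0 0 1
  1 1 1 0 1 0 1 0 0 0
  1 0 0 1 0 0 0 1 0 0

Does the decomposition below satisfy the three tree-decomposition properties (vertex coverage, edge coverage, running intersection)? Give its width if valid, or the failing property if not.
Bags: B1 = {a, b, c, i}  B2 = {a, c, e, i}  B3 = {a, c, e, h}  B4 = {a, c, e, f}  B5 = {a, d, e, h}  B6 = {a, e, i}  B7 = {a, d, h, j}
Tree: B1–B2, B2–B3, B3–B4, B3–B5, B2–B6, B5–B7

A tree decomposition must satisfy three properties: every vertex lies in some bag; for every edge, both endpoints lie together in some bag; and for every vertex, the bags containing it form a connected subtree. Here vertex g appears in no bag, so the decomposition is invalid.

No — vertex g appears in no bag.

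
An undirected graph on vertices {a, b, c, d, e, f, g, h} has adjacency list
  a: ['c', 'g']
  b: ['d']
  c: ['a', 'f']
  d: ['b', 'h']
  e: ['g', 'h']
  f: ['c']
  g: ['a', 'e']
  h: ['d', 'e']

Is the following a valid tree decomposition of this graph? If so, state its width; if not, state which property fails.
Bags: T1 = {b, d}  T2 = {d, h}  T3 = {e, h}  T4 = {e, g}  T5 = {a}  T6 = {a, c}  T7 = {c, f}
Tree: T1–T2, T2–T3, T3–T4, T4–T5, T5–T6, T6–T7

No — edge (g,a) lies in no bag.

A tree decomposition must satisfy three properties: every vertex lies in some bag; for every edge, both endpoints lie together in some bag; and for every vertex, the bags containing it form a connected subtree. Here edge (g,a) lies in no bag, so the decomposition is invalid.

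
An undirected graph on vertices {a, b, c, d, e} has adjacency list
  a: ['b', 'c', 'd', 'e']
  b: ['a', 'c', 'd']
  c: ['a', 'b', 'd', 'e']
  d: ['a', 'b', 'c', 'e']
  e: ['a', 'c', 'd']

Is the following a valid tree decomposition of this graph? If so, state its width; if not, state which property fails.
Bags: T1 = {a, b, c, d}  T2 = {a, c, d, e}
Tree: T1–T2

Vertex coverage: the bags together contain {a, b, c, d, e}, the full vertex set. Edge coverage: each edge of G has both endpoints in at least one bag. Running intersection: for every vertex, the bags containing it form a connected subtree. All three properties hold, so this is a valid tree decomposition of width max|bag| − 1 = 3, and hence tw(G) ≤ 3.

Yes; width 3.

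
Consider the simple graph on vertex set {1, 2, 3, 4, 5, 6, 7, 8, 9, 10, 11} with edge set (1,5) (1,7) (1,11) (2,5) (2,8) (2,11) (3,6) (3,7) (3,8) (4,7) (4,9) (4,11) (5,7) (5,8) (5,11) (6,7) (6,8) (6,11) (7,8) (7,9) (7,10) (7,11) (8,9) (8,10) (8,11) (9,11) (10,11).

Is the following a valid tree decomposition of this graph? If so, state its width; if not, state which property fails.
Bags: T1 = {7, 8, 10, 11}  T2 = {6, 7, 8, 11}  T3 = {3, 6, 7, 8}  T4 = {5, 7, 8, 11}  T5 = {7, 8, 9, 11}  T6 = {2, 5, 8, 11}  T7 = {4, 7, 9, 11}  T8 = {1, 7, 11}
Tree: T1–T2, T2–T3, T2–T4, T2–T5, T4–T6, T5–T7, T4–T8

No — edge (5,1) lies in no bag.

A tree decomposition must satisfy three properties: every vertex lies in some bag; for every edge, both endpoints lie together in some bag; and for every vertex, the bags containing it form a connected subtree. Here edge (5,1) lies in no bag, so the decomposition is invalid.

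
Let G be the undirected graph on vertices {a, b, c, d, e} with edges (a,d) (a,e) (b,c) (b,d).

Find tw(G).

1

A width-1 tree decomposition is:
Bags: B1 = {b, d}  B2 = {a, d}  B3 = {a, e}  B4 = {b, c}
Tree: B1–B2, B2–B3, B1–B4
Each bag holds 2 vertices, so the decomposition has width 1, which upper-bounds the treewidth. Since G has at least one edge (e.g. b–d), it is not an edgeless graph, so tw(G) ≥ 1. Combining the bounds, tw(G) = 1.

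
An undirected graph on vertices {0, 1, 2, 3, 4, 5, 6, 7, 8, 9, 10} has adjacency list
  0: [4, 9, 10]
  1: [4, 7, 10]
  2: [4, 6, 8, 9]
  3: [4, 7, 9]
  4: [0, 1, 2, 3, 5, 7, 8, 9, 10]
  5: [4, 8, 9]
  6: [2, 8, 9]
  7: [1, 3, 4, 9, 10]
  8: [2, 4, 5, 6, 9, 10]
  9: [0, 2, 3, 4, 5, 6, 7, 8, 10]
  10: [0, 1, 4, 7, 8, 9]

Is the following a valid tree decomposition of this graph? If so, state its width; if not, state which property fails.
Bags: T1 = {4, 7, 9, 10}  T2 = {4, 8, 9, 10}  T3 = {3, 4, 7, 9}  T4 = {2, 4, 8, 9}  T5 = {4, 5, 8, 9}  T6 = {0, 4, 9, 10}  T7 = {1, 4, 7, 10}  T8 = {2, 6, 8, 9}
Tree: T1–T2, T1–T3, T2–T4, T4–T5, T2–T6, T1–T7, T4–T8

Yes; width 3.

Vertex coverage: the bags together contain {0, 1, 2, 3, 4, 5, 6, 7, 8, 9, 10}, the full vertex set. Edge coverage: each edge of G has both endpoints in at least one bag. Running intersection: for every vertex, the bags containing it form a connected subtree. All three properties hold, so this is a valid tree decomposition of width max|bag| − 1 = 3, and hence tw(G) ≤ 3.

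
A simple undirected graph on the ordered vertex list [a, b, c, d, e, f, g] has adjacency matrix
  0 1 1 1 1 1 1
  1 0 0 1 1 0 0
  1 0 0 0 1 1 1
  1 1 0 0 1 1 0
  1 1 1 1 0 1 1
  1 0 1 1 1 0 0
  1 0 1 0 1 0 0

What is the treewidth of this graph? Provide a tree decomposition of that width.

Treewidth 3.
One such decomposition:
Bags: B1 = {a, b, d, e}  B2 = {a, d, e, f}  B3 = {a, c, e, f}  B4 = {a, c, e, g}
Tree: B1–B2, B2–B3, B3–B4

Every bag has size at most 4, so the width is 4 − 1 = 3 and tw(G) ≤ 3. On the other hand G contains the 4-clique {a, d, e, f}. A clique must lie in a single bag of any decomposition, so no decomposition can have width below 3. The upper and lower bounds meet at 3, so that is the treewidth.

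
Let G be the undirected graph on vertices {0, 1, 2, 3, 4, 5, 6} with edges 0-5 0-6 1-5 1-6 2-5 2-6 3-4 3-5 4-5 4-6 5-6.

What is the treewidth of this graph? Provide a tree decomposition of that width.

Each bag holds 3 vertices, so the decomposition has width 2, which upper-bounds the treewidth. On the other hand G contains the 3-clique {3, 4, 5}. A clique must lie in a single bag of any decomposition, so no decomposition can have width below 2. The upper and lower bounds meet at 2, so that is the treewidth.

Treewidth 2.
One optimal decomposition is:
Bags: B1 = {3, 4, 5}  B2 = {4, 5, 6}  B3 = {0, 5, 6}  B4 = {1, 5, 6}  B5 = {2, 5, 6}
Tree: B1–B2, B2–B3, B3–B4, B3–B5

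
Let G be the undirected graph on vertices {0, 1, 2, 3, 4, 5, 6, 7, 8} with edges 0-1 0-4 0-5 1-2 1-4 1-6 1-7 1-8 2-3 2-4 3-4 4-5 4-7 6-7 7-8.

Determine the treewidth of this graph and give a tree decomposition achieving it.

Every bag has size at most 3, so the width is 3 − 1 = 2 and tw(G) ≤ 2. For the lower bound, the 3 vertices {1, 7, 8} are pairwise adjacent, and any tree decomposition puts a clique entirely inside one bag — forcing width ≥ 2. Hence tw(G) = 2 exactly.

Treewidth 2.
One optimal decomposition is:
Bags: B1 = {1, 7, 8}  B2 = {1, 4, 7}  B3 = {1, 6, 7}  B4 = {1, 2, 4}  B5 = {0, 1, 4}  B6 = {2, 3, 4}  B7 = {0, 4, 5}
Tree: B1–B2, B1–B3, B2–B4, B2–B5, B4–B6, B5–B7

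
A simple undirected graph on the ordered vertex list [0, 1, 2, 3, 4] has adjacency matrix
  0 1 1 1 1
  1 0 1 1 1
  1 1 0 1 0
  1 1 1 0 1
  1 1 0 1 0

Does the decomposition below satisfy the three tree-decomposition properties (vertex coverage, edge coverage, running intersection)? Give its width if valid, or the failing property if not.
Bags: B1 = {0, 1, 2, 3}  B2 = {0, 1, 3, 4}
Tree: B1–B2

Vertex coverage: the bags together contain {0, 1, 2, 3, 4}, the full vertex set. Edge coverage: each edge of G has both endpoints in at least one bag. Running intersection: for every vertex, the bags containing it form a connected subtree. All three properties hold, so this is a valid tree decomposition of width max|bag| − 1 = 3, and hence tw(G) ≤ 3.

Yes; width 3.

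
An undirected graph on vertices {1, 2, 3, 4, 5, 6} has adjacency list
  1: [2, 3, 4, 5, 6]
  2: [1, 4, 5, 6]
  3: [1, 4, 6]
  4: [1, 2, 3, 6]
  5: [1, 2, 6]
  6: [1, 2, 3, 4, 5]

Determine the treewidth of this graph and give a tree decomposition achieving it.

Treewidth 3.
One such decomposition:
Bags: B1 = {1, 2, 5, 6}  B2 = {1, 2, 4, 6}  B3 = {1, 3, 4, 6}
Tree: B1–B2, B2–B3

The largest bag has 4 vertices, giving width 3; this decomposition certifies tw(G) ≤ 3. Conversely, {1, 2, 4, 6} is a clique of size 4, and the vertices of any clique must share a bag in every tree decomposition; so some bag has ≥ 4 vertices and tw(G) ≥ 3. Combining the bounds, tw(G) = 3.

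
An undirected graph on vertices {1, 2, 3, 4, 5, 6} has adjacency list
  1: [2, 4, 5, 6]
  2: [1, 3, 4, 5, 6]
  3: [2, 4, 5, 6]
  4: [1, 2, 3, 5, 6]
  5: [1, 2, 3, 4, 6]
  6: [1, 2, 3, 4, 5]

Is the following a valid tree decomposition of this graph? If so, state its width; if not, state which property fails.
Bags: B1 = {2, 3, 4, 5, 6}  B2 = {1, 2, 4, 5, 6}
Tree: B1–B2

Every vertex of G appears in some bag (union = {1, 2, 3, 4, 5, 6}); every edge is covered by a bag; and for each vertex v the set of bags containing v is connected in the bag tree. The decomposition is therefore valid. The largest bag has 5 vertices, so the width is 4.

Yes; width 4.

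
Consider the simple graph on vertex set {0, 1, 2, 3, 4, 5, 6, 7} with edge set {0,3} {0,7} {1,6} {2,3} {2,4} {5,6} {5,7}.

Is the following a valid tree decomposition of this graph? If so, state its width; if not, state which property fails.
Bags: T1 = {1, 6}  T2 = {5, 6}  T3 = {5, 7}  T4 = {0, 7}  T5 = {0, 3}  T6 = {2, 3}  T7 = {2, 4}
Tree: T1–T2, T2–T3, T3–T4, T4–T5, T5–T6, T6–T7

Vertex coverage: the bags together contain {0, 1, 2, 3, 4, 5, 6, 7}, the full vertex set. Edge coverage: each edge of G has both endpoints in at least one bag. Running intersection: for every vertex, the bags containing it form a connected subtree. All three properties hold, so this is a valid tree decomposition of width max|bag| − 1 = 1, and hence tw(G) ≤ 1.

Yes; width 1.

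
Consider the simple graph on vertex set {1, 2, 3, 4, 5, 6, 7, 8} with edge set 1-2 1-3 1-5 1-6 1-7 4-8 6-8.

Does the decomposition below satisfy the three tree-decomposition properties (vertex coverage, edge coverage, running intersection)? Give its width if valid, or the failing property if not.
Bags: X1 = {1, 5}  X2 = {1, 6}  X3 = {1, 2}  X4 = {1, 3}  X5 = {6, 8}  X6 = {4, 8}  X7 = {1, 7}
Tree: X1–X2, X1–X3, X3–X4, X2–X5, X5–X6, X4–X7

Yes; width 1.

Every vertex of G appears in some bag (union = {1, 2, 3, 4, 5, 6, 7, 8}); every edge is covered by a bag; and for each vertex v the set of bags containing v is connected in the bag tree. The decomposition is therefore valid. The largest bag has 2 vertices, so the width is 1.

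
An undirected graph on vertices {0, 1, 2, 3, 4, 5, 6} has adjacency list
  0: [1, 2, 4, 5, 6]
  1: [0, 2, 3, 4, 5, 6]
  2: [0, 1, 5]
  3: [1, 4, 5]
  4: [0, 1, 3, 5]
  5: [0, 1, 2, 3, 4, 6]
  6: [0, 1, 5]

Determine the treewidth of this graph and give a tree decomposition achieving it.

Each bag holds 4 vertices, so the decomposition has width 3, which upper-bounds the treewidth. On the other hand G contains the 4-clique {0, 1, 2, 5}. A clique must lie in a single bag of any decomposition, so no decomposition can have width below 3. Combining the bounds, tw(G) = 3.

Treewidth 3.
Bags: B1 = {0, 1, 5, 6}  B2 = {0, 1, 2, 5}  B3 = {0, 1, 4, 5}  B4 = {1, 3, 4, 5}
Tree: B1–B2, B1–B3, B3–B4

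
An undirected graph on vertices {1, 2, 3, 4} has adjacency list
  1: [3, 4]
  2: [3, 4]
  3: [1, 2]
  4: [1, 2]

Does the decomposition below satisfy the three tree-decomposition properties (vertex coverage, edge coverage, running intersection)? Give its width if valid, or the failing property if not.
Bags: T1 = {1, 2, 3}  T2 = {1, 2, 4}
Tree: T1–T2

Yes; width 2.

Vertex coverage: the bags together contain {1, 2, 3, 4}, the full vertex set. Edge coverage: each edge of G has both endpoints in at least one bag. Running intersection: for every vertex, the bags containing it form a connected subtree. All three properties hold, so this is a valid tree decomposition of width max|bag| − 1 = 2, and hence tw(G) ≤ 2.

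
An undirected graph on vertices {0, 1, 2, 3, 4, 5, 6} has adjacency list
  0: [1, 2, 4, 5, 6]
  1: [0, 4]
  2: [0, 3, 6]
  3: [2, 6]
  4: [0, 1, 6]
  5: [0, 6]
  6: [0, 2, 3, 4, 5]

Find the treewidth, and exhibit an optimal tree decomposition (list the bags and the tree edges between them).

The largest bag has 3 vertices, giving width 2; this decomposition certifies tw(G) ≤ 2. Conversely, {0, 1, 4} is a clique of size 3, and the vertices of any clique must share a bag in every tree decomposition; so some bag has ≥ 3 vertices and tw(G) ≥ 2. Combining the bounds, tw(G) = 2.

Treewidth 2.
Bags: B1 = {0, 2, 6}  B2 = {0, 4, 6}  B3 = {2, 3, 6}  B4 = {0, 1, 4}  B5 = {0, 5, 6}
Tree: B1–B2, B1–B3, B2–B4, B2–B5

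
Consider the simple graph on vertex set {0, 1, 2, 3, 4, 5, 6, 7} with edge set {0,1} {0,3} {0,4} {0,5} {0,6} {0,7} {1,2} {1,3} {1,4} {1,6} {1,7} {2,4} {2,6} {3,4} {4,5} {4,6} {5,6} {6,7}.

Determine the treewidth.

A width-3 tree decomposition is:
Bags: B1 = {0, 1, 6, 7}  B2 = {0, 1, 4, 6}  B3 = {0, 1, 3, 4}  B4 = {1, 2, 4, 6}  B5 = {0, 4, 5, 6}
Tree: B1–B2, B2–B3, B2–B4, B2–B5
Every bag has size at most 4, so the width is 4 − 1 = 3 and tw(G) ≤ 3. Conversely, {0, 1, 3, 4} is a clique of size 4, and the vertices of any clique must share a bag in every tree decomposition; so some bag has ≥ 4 vertices and tw(G) ≥ 3. Hence tw(G) = 3 exactly.

3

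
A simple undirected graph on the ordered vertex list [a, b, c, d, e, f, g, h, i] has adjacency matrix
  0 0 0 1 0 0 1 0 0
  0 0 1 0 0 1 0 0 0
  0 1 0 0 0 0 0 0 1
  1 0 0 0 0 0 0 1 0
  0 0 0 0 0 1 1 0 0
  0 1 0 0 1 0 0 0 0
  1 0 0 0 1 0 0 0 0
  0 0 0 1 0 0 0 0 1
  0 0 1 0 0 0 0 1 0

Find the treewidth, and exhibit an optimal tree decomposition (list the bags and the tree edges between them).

Treewidth 2.
Bags: B1 = {a, d, h}  B2 = {a, g, h}  B3 = {e, g, h}  B4 = {e, f, h}  B5 = {b, f, h}  B6 = {b, c, h}  B7 = {c, h, i}
Tree: B1–B2, B2–B3, B3–B4, B4–B5, B5–B6, B6–B7

Each bag holds 3 vertices, so the decomposition has width 2, which upper-bounds the treewidth. For the lower bound, G contains the cycle h–d–a–g–e–f–b–c–i–h, so G is not a forest; only forests have treewidth ≤ 1, hence tw(G) ≥ 2. Combining the bounds, tw(G) = 2.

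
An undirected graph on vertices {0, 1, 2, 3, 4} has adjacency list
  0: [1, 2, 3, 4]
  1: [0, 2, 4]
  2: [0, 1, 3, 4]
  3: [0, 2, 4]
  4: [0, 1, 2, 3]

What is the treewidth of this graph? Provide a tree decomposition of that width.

Each bag holds 4 vertices, so the decomposition has width 3, which upper-bounds the treewidth. For the lower bound, the 4 vertices {0, 1, 2, 4} are pairwise adjacent, and any tree decomposition puts a clique entirely inside one bag — forcing width ≥ 3. Therefore the treewidth is 3.

Treewidth 3.
Bags: B1 = {0, 1, 2, 4}  B2 = {0, 2, 3, 4}
Tree: B1–B2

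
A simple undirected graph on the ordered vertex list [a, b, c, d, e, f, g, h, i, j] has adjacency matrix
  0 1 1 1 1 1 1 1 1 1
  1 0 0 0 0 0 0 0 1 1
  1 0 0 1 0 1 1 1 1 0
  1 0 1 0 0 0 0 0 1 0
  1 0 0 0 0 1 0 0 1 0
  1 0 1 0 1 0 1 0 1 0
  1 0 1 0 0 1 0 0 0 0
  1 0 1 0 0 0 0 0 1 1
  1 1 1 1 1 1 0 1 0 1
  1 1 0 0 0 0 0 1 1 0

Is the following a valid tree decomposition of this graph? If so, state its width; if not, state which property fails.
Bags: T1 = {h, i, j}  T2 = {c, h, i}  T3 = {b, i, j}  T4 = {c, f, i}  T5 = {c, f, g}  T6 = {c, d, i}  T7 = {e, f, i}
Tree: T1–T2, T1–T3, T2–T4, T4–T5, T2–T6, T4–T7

A tree decomposition must satisfy three properties: every vertex lies in some bag; for every edge, both endpoints lie together in some bag; and for every vertex, the bags containing it form a connected subtree. Here vertex a appears in no bag, so the decomposition is invalid.

No — vertex a appears in no bag.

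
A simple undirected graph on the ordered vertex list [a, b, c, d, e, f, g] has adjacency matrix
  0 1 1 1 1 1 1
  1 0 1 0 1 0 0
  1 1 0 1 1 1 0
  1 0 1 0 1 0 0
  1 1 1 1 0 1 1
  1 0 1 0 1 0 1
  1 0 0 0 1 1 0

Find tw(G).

3

A width-3 tree decomposition is:
Bags: B1 = {a, c, e, f}  B2 = {a, e, f, g}  B3 = {a, c, d, e}  B4 = {a, b, c, e}
Tree: B1–B2, B1–B3, B3–B4
The largest bag has 4 vertices, giving width 3; this decomposition certifies tw(G) ≤ 3. On the other hand G contains the 4-clique {a, e, f, g}. A clique must lie in a single bag of any decomposition, so no decomposition can have width below 3. Combining the bounds, tw(G) = 3.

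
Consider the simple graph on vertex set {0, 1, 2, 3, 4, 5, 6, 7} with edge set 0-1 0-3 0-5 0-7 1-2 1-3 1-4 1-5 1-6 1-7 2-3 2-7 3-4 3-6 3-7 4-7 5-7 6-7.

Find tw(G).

A width-3 tree decomposition is:
Bags: B1 = {1, 2, 3, 7}  B2 = {1, 3, 4, 7}  B3 = {1, 3, 6, 7}  B4 = {0, 1, 3, 7}  B5 = {0, 1, 5, 7}
Tree: B1–B2, B1–B3, B1–B4, B4–B5
Each bag holds 4 vertices, so the decomposition has width 3, which upper-bounds the treewidth. Conversely, {0, 1, 3, 7} is a clique of size 4, and the vertices of any clique must share a bag in every tree decomposition; so some bag has ≥ 4 vertices and tw(G) ≥ 3. Therefore the treewidth is 3.

3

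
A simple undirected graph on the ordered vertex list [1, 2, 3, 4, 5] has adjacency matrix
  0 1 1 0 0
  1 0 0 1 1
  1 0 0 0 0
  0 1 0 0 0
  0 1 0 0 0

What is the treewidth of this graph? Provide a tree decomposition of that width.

Each bag holds 2 vertices, so the decomposition has width 1, which upper-bounds the treewidth. Since G has at least one edge (e.g. 1–2), it is not an edgeless graph, so tw(G) ≥ 1. The upper and lower bounds meet at 1, so that is the treewidth.

Treewidth 1.
One such decomposition:
Bags: B1 = {1, 2}  B2 = {2, 4}  B3 = {2, 5}  B4 = {1, 3}
Tree: B1–B2, B1–B3, B1–B4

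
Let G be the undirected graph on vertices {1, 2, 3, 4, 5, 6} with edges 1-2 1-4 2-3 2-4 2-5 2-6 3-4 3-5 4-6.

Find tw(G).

2

A width-2 tree decomposition is:
Bags: B1 = {2, 4, 6}  B2 = {2, 3, 4}  B3 = {1, 2, 4}  B4 = {2, 3, 5}
Tree: B1–B2, B1–B3, B2–B4
The largest bag has 3 vertices, giving width 2; this decomposition certifies tw(G) ≤ 2. On the other hand G contains the 3-clique {1, 2, 4}. A clique must lie in a single bag of any decomposition, so no decomposition can have width below 2. The upper and lower bounds meet at 2, so that is the treewidth.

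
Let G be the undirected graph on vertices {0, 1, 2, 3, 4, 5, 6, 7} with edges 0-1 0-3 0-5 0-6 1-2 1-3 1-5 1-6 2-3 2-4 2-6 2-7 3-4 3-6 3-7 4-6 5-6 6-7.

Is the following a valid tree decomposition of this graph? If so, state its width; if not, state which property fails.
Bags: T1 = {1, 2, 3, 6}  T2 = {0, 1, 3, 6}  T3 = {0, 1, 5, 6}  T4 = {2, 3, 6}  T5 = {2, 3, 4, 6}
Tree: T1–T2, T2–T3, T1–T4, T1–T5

A tree decomposition must satisfy three properties: every vertex lies in some bag; for every edge, both endpoints lie together in some bag; and for every vertex, the bags containing it form a connected subtree. Here vertex 7 appears in no bag, so the decomposition is invalid.

No — vertex 7 appears in no bag.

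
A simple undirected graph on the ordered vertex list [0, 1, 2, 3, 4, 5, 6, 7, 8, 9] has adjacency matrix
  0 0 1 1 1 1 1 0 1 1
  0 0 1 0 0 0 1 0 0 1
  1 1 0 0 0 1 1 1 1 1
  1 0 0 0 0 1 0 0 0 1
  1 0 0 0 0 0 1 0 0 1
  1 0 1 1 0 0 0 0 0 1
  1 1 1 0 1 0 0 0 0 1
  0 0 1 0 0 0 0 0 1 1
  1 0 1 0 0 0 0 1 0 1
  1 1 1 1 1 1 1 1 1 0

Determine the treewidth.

3

A width-3 tree decomposition is:
Bags: B1 = {0, 2, 6, 9}  B2 = {0, 2, 8, 9}  B3 = {1, 2, 6, 9}  B4 = {0, 4, 6, 9}  B5 = {2, 7, 8, 9}  B6 = {0, 2, 5, 9}  B7 = {0, 3, 5, 9}
Tree: B1–B2, B1–B3, B1–B4, B2–B5, B2–B6, B6–B7
The largest bag has 4 vertices, giving width 3; this decomposition certifies tw(G) ≤ 3. Conversely, {0, 2, 8, 9} is a clique of size 4, and the vertices of any clique must share a bag in every tree decomposition; so some bag has ≥ 4 vertices and tw(G) ≥ 3. Therefore the treewidth is 3.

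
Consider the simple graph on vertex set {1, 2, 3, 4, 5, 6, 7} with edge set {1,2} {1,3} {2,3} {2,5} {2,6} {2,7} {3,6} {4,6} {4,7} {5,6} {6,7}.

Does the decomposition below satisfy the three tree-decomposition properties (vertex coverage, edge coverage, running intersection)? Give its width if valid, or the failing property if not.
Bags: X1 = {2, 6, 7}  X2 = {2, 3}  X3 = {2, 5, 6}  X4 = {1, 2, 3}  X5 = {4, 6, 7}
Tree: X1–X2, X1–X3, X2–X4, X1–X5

A tree decomposition must satisfy three properties: every vertex lies in some bag; for every edge, both endpoints lie together in some bag; and for every vertex, the bags containing it form a connected subtree. Here edge (6,3) lies in no bag, so the decomposition is invalid.

No — edge (6,3) lies in no bag.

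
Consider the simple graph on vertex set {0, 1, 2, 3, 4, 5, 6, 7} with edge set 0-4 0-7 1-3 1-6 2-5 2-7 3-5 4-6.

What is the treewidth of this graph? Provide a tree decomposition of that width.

Treewidth 2.
One such decomposition:
Bags: B1 = {1, 4, 6}  B2 = {0, 1, 4}  B3 = {0, 1, 7}  B4 = {1, 2, 7}  B5 = {1, 2, 5}  B6 = {1, 3, 5}
Tree: B1–B2, B2–B3, B3–B4, B4–B5, B5–B6

Every bag has size at most 3, so the width is 3 − 1 = 2 and tw(G) ≤ 2. Since 1–6–4–0–7–2–5–3–1 is a cycle in G, G is not acyclic. Forests are exactly the graphs of treewidth ≤ 1, so tw(G) ≥ 2. Combining the bounds, tw(G) = 2.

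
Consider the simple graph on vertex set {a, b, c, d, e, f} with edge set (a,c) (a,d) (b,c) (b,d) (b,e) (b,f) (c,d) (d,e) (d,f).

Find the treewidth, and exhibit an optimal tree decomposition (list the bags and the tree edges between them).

Every bag has size at most 3, so the width is 3 − 1 = 2 and tw(G) ≤ 2. Conversely, {a, c, d} is a clique of size 3, and the vertices of any clique must share a bag in every tree decomposition; so some bag has ≥ 3 vertices and tw(G) ≥ 2. Therefore the treewidth is 2.

Treewidth 2.
Bags: B1 = {b, d, f}  B2 = {b, d, e}  B3 = {b, c, d}  B4 = {a, c, d}
Tree: B1–B2, B1–B3, B3–B4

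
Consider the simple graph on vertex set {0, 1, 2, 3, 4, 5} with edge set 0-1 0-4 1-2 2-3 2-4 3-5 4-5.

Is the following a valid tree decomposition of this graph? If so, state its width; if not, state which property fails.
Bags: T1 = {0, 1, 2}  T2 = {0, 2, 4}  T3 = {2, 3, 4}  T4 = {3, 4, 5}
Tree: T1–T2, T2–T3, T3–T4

Yes; width 2.

Checking the three conditions: (i) the bags cover all of {0, 1, 2, 3, 4, 5}; (ii) for each edge, some bag contains both endpoints; (iii) the bags containing any fixed vertex form a subtree. All hold, so the decomposition is valid with width 3 − 1 = 2.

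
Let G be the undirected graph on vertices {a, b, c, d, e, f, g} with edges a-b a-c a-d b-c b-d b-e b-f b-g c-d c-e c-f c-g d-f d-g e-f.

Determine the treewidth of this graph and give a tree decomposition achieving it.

The largest bag has 4 vertices, giving width 3; this decomposition certifies tw(G) ≤ 3. On the other hand G contains the 4-clique {b, c, d, g}. A clique must lie in a single bag of any decomposition, so no decomposition can have width below 3. Hence tw(G) = 3 exactly.

Treewidth 3.
Bags: B1 = {b, c, d, f}  B2 = {a, b, c, d}  B3 = {b, c, d, g}  B4 = {b, c, e, f}
Tree: B1–B2, B1–B3, B1–B4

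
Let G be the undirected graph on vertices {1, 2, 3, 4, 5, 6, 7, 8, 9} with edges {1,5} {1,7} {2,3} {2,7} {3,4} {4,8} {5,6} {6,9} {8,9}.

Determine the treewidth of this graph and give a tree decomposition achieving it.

The largest bag has 3 vertices, giving width 2; this decomposition certifies tw(G) ≤ 2. For the lower bound, G contains the cycle 2–7–1–5–6–9–8–4–3–2, so G is not a forest; only forests have treewidth ≤ 1, hence tw(G) ≥ 2. Hence tw(G) = 2 exactly.

Treewidth 2.
Bags: B1 = {1, 2, 7}  B2 = {1, 2, 5}  B3 = {2, 5, 6}  B4 = {2, 6, 9}  B5 = {2, 8, 9}  B6 = {2, 4, 8}  B7 = {2, 3, 4}
Tree: B1–B2, B2–B3, B3–B4, B4–B5, B5–B6, B6–B7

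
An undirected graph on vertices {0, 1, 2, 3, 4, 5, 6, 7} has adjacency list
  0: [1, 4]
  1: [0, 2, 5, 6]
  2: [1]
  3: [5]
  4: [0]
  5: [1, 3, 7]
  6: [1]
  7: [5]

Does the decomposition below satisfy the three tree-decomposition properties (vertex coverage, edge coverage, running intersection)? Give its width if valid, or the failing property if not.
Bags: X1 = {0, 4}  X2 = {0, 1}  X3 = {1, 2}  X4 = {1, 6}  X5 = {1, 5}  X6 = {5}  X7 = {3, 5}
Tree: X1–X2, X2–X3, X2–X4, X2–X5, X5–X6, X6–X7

No — vertex 7 appears in no bag.

A tree decomposition must satisfy three properties: every vertex lies in some bag; for every edge, both endpoints lie together in some bag; and for every vertex, the bags containing it form a connected subtree. Here vertex 7 appears in no bag, so the decomposition is invalid.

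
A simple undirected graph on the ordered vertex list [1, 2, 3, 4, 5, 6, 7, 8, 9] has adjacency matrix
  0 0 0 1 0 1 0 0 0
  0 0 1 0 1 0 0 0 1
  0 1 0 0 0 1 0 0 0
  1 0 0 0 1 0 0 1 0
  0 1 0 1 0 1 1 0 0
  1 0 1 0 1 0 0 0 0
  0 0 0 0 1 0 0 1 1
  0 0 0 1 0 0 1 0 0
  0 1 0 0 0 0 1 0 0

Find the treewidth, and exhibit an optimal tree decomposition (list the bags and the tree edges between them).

Treewidth 3.
Bags: B1 = {1, 4, 6, 8}  B2 = {4, 5, 6, 8}  B3 = {5, 6, 7, 8}  B4 = {3, 5, 6, 7}  B5 = {2, 3, 5, 7}  B6 = {2, 3, 7, 9}
Tree: B1–B2, B2–B3, B3–B4, B4–B5, B5–B6

Each bag holds 4 vertices, so the decomposition has width 3, which upper-bounds the treewidth. For the lower bound: the 4 vertex sets {1,4,8}, {6}, {5}, {2,3,7,9} are disjoint, each induces a connected subgraph, and every pair is joined by at least one edge of G. Contracting each set to a single vertex therefore yields K_{4} as a minor, and since treewidth is minor-monotone, tw(G) ≥ tw(K_{4}) = 3. Hence tw(G) = 3 exactly.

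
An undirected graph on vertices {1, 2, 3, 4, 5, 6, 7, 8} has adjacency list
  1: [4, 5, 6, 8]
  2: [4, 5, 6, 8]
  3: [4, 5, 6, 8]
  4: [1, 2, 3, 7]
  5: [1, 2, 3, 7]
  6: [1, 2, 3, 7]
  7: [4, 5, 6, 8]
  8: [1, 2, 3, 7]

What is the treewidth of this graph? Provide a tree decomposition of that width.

Each bag holds 5 vertices, so the decomposition has width 4, which upper-bounds the treewidth. For the lower bound: the 5 vertex sets {1,5}, {7,8}, {3,4}, {2}, {6} are disjoint, each induces a connected subgraph, and every pair is joined by at least one edge of G. Contracting each set to a single vertex therefore yields K_{5} as a minor, and since treewidth is minor-monotone, tw(G) ≥ tw(K_{5}) = 4. The upper and lower bounds meet at 4, so that is the treewidth.

Treewidth 4.
Bags: B1 = {1, 2, 3, 5, 7}  B2 = {1, 2, 3, 7, 8}  B3 = {1, 2, 3, 4, 7}  B4 = {1, 2, 3, 6, 7}
Tree: B1–B2, B2–B3, B3–B4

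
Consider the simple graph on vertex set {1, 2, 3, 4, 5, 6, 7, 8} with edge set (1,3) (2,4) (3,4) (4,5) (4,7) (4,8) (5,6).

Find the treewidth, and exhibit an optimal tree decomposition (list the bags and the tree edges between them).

Every bag has size at most 2, so the width is 2 − 1 = 1 and tw(G) ≤ 1. Since G has at least one edge (e.g. 4–7), it is not an edgeless graph, so tw(G) ≥ 1. The upper and lower bounds meet at 1, so that is the treewidth.

Treewidth 1.
One such decomposition:
Bags: B1 = {4, 7}  B2 = {3, 4}  B3 = {4, 8}  B4 = {2, 4}  B5 = {1, 3}  B6 = {4, 5}  B7 = {5, 6}
Tree: B1–B2, B1–B3, B2–B4, B2–B5, B2–B6, B6–B7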